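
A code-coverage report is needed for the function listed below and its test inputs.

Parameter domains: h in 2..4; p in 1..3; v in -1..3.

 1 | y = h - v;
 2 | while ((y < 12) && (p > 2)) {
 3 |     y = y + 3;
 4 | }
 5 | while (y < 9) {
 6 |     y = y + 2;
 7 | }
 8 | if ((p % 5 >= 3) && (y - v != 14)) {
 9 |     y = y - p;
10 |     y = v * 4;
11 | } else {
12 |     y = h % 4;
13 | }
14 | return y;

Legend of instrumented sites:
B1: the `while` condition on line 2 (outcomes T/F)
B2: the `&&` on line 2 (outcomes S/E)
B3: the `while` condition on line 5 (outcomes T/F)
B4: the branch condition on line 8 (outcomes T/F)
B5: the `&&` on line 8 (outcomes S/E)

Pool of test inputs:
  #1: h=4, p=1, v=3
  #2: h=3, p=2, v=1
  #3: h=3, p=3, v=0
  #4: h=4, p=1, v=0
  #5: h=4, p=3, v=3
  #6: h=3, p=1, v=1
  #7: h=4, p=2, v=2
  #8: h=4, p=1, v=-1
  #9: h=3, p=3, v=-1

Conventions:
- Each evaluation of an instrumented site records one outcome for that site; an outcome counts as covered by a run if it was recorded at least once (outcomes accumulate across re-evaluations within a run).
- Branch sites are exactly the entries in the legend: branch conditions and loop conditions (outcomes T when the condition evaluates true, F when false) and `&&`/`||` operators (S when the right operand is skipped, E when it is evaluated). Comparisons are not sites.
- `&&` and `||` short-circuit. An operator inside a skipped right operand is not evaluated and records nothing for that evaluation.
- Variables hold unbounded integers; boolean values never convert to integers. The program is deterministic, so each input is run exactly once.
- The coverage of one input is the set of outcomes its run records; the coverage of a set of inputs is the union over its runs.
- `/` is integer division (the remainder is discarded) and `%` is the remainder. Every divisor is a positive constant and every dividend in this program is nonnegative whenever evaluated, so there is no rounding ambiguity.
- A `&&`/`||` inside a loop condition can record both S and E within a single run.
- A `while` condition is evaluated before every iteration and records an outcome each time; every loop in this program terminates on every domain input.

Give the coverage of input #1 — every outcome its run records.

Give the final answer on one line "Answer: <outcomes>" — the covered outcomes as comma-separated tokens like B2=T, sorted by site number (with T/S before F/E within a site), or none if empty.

Event log for input #1 (h=4, p=1, v=3):
  B2->E, B1->F, B3->T, B3->T, B3->T, B3->T, B3->F, B5->S, B4->F
as a set, this run covers: B1=F, B2=E, B3=T, B3=F, B4=F, B5=S

Answer: B1=F, B2=E, B3=T, B3=F, B4=F, B5=S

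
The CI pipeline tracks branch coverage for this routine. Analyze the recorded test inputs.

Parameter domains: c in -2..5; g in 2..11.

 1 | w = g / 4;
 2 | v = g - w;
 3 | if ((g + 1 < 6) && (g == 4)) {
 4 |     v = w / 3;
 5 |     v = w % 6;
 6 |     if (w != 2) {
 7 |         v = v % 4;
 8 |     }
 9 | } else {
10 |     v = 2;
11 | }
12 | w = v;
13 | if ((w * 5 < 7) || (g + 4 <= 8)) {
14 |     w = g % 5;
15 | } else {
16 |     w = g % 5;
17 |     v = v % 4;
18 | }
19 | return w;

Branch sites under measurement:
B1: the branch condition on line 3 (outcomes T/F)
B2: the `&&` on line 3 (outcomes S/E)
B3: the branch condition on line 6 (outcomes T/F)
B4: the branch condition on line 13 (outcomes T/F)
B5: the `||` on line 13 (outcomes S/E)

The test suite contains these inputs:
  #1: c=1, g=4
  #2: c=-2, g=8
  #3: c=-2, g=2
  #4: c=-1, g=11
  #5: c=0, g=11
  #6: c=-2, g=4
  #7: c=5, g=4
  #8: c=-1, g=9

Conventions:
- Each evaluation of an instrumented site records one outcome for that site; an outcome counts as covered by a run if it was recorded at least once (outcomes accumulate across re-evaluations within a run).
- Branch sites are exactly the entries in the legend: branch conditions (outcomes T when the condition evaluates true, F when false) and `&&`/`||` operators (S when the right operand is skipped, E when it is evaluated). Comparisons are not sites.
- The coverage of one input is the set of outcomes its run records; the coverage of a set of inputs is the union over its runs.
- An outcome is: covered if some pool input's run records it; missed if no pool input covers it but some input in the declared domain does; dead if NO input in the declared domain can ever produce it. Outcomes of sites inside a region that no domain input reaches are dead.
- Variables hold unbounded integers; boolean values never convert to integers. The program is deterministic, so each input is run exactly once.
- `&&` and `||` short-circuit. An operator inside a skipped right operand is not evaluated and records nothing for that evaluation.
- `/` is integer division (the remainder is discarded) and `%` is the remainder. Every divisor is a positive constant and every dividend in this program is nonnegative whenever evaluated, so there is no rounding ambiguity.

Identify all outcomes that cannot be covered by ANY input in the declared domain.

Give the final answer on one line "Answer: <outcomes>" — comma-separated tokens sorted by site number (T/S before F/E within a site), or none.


running all 80 domain inputs and tallying outcomes:
  B3=F: zero occurrences over every domain input -> dead
  reachable outcomes have witnesses, e.g. B1=T (e.g. c=-2, g=4), B1=F (e.g. c=-2, g=2), B2=S (e.g. c=-2, g=5), B2=E (e.g. c=-2, g=2)
Answer: B3=F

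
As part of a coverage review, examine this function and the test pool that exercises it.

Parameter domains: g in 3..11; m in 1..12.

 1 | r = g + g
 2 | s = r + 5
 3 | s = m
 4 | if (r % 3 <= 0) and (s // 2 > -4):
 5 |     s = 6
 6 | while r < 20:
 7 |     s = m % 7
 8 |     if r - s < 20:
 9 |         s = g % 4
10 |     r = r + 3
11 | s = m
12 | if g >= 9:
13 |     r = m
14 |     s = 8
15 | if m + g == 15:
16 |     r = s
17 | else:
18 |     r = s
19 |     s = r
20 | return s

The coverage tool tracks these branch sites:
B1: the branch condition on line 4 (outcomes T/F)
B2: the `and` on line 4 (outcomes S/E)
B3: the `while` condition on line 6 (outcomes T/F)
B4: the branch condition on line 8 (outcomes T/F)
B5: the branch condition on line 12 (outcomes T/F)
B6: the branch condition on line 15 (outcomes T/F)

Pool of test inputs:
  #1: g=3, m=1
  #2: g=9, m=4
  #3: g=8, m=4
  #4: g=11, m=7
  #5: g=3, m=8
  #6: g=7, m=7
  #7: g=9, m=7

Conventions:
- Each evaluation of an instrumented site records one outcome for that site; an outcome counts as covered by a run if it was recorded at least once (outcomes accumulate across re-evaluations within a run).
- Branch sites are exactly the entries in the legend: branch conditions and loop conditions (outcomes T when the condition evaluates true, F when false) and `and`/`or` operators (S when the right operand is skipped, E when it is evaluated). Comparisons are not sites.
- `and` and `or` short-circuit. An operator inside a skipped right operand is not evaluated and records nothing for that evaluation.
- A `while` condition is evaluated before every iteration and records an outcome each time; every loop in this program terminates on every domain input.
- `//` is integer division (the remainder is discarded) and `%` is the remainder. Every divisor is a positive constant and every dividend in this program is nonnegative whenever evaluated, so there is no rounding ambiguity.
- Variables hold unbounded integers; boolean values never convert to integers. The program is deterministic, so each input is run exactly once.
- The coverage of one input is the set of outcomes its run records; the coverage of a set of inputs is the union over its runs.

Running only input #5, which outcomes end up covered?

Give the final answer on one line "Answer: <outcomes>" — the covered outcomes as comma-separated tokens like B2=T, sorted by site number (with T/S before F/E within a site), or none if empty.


Tracing the run of input #5 (g=3, m=8):
  B2->E, B1->T, B3->T, B4->T, B3->T, B4->T, B3->T, B4->T, B3->T, B4->T
  B3->T, B4->T, B3->F, B5->F, B6->F
as a set, this run covers: B1=T, B2=E, B3=T, B3=F, B4=T, B5=F, B6=F
Answer: B1=T, B2=E, B3=T, B3=F, B4=T, B5=F, B6=F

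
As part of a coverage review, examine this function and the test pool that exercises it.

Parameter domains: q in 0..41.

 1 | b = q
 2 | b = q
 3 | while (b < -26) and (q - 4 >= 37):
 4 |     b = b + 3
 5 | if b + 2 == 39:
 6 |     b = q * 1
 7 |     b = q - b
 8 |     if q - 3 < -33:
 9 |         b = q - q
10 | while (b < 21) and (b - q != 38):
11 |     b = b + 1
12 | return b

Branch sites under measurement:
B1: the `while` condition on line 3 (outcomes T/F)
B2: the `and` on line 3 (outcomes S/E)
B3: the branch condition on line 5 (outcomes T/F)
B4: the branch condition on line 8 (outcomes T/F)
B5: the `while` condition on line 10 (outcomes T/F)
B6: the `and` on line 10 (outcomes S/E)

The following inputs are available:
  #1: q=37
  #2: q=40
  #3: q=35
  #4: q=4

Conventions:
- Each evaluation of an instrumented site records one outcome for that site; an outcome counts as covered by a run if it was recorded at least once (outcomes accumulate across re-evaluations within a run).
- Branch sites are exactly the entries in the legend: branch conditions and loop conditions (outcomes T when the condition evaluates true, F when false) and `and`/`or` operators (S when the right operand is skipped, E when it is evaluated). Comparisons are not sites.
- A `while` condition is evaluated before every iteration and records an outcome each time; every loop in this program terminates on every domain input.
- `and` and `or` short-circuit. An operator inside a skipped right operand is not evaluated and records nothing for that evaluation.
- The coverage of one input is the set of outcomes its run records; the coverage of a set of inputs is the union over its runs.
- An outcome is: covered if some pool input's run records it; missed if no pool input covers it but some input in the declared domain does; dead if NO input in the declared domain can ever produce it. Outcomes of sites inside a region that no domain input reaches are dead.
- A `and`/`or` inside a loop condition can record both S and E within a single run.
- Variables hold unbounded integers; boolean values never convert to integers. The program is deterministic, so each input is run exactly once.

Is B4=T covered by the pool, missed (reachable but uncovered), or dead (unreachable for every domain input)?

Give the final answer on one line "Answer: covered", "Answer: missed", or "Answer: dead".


no pool input records B4=T
checking all 42 inputs in the declared domain: B4=T is never recorded -> dead
Answer: dead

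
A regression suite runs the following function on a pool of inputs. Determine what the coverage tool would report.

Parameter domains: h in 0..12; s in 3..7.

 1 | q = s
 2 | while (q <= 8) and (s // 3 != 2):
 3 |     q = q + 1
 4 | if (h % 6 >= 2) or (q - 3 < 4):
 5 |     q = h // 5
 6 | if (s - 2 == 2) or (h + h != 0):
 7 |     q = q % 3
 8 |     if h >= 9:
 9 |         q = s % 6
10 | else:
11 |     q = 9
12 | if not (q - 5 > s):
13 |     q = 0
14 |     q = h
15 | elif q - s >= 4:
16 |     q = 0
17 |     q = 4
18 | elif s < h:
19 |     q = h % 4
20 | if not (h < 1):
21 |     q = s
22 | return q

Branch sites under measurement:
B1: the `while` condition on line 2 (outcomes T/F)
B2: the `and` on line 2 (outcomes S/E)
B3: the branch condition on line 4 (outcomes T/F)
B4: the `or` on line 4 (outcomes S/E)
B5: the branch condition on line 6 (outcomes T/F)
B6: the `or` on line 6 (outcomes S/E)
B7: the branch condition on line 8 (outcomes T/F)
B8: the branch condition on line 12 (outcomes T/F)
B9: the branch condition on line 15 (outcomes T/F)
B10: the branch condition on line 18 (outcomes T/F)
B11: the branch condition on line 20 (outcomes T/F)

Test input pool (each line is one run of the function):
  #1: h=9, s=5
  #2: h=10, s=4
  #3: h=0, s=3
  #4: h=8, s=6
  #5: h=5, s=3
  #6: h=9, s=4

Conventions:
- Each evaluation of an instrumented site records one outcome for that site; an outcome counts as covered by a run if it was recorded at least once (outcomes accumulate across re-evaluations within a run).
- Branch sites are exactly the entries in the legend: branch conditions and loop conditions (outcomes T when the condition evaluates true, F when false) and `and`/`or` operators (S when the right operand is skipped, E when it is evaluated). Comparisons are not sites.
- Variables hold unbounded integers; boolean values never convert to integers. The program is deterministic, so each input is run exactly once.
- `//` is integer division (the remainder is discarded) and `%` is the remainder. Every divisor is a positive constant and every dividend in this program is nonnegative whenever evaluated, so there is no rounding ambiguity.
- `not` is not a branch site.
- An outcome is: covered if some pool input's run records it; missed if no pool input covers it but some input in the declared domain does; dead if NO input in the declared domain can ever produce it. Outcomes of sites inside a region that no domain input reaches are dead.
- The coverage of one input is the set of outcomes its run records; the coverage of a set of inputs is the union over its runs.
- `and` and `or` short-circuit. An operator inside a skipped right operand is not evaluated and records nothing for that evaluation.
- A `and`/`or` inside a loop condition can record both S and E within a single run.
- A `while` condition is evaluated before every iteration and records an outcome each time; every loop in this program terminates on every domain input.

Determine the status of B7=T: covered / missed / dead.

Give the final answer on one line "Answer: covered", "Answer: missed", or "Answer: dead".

B7=T is recorded by pool input(s) 1, 2, 6 -> covered

Answer: covered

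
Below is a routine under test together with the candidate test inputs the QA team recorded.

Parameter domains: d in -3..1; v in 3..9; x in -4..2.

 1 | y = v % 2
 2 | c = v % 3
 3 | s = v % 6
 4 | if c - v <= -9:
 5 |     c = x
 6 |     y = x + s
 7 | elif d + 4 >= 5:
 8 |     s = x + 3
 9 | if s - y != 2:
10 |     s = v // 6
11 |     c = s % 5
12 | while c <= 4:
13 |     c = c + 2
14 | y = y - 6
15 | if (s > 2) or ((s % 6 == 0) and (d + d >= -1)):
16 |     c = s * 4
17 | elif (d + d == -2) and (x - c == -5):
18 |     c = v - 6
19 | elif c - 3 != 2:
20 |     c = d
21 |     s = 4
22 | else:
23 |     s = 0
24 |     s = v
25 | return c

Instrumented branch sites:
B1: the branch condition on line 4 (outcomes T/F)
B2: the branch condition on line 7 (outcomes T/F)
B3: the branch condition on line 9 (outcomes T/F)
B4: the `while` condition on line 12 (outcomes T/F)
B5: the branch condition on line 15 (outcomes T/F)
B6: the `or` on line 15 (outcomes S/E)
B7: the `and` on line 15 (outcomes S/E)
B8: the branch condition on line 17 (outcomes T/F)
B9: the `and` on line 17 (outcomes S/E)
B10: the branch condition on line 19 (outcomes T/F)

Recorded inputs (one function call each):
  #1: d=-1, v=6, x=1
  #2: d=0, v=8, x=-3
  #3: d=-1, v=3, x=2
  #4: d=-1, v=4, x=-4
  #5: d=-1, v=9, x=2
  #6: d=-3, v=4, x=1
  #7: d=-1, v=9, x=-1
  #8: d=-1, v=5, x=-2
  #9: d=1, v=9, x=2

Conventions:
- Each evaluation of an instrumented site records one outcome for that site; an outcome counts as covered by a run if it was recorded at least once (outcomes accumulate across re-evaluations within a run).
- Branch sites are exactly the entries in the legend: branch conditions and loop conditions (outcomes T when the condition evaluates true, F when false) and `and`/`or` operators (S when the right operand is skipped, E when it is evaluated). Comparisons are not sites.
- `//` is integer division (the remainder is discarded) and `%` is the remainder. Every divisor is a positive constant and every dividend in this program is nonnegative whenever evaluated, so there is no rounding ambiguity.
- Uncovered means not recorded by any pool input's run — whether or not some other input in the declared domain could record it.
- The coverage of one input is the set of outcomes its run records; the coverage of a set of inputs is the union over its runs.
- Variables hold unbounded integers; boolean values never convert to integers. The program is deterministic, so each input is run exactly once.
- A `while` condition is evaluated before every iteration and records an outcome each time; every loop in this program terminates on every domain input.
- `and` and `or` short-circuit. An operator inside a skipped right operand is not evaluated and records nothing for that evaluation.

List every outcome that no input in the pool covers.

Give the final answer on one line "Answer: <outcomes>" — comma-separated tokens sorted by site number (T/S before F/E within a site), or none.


input #1, d=-1, v=6, x=1: events B1->F, B2->F, B3->T, B4->T, B4->T, B4->F, B6->E, B7->S, B5->F, B9->E, B8->F, B10->F; outcomes B1=F, B2=F, B3=T, B4=T, B4=F, B5=F, B6=E, B7=S, B8=F, B9=E, B10=F
input #2, d=0, v=8, x=-3: events B1->F, B2->F, B3->F, B4->T, B4->T, B4->F, B6->E, B7->S, B5->F, B9->S, B8->F, B10->T; outcomes B1=F, B2=F, B3=F, B4=T, B4=F, B5=F, B6=E, B7=S, B8=F, B9=S, B10=T
input #3, d=-1, v=3, x=2: events B1->F, B2->F, B3->F, B4->T, B4->T, B4->T, B4->F, B6->S, B5->T; outcomes B1=F, B2=F, B3=F, B4=T, B4=F, B5=T, B6=S
input #4, d=-1, v=4, x=-4: events B1->F, B2->F, B3->T, B4->T, B4->T, B4->T, B4->F, B6->E, B7->E, B5->F, B9->E, B8->F, B10->T; outcomes B1=F, B2=F, B3=T, B4=T, B4=F, B5=F, B6=E, B7=E, B8=F, B9=E, B10=T
input #5, d=-1, v=9, x=2: events B1->T, B3->T, B4->T, B4->T, B4->F, B6->E, B7->S, B5->F, B9->E, B8->F, B10->F; outcomes B1=T, B3=T, B4=T, B4=F, B5=F, B6=E, B7=S, B8=F, B9=E, B10=F
input #6, d=-3, v=4, x=1: events B1->F, B2->F, B3->T, B4->T, B4->T, B4->T, B4->F, B6->E, B7->E, B5->F, B9->S, B8->F, B10->T; outcomes B1=F, B2=F, B3=T, B4=T, B4=F, B5=F, B6=E, B7=E, B8=F, B9=S, B10=T
input #7, d=-1, v=9, x=-1: events B1->T, B3->T, B4->T, B4->T, B4->F, B6->E, B7->S, B5->F, B9->E, B8->F, B10->F; outcomes B1=T, B3=T, B4=T, B4=F, B5=F, B6=E, B7=S, B8=F, B9=E, B10=F
input #8, d=-1, v=5, x=-2: events B1->F, B2->F, B3->T, B4->T, B4->T, B4->T, B4->F, B6->E, B7->E, B5->F, B9->E, B8->F, B10->T; outcomes B1=F, B2=F, B3=T, B4=T, B4=F, B5=F, B6=E, B7=E, B8=F, B9=E, B10=T
input #9, d=1, v=9, x=2: events B1->T, B3->T, B4->T, B4->T, B4->F, B6->E, B7->S, B5->F, B9->S, B8->F, B10->F; outcomes B1=T, B3=T, B4=T, B4=F, B5=F, B6=E, B7=S, B8=F, B9=S, B10=F
union over the pool: B1=T, B1=F, B2=F, B3=T, B3=F, B4=T, B4=F, B5=T, B5=F, B6=S, B6=E, B7=S, B7=E, B8=F, B9=S, B9=E, B10=T, B10=F
uncovered (2 of 20): B2=T, B8=T
Answer: B2=T, B8=T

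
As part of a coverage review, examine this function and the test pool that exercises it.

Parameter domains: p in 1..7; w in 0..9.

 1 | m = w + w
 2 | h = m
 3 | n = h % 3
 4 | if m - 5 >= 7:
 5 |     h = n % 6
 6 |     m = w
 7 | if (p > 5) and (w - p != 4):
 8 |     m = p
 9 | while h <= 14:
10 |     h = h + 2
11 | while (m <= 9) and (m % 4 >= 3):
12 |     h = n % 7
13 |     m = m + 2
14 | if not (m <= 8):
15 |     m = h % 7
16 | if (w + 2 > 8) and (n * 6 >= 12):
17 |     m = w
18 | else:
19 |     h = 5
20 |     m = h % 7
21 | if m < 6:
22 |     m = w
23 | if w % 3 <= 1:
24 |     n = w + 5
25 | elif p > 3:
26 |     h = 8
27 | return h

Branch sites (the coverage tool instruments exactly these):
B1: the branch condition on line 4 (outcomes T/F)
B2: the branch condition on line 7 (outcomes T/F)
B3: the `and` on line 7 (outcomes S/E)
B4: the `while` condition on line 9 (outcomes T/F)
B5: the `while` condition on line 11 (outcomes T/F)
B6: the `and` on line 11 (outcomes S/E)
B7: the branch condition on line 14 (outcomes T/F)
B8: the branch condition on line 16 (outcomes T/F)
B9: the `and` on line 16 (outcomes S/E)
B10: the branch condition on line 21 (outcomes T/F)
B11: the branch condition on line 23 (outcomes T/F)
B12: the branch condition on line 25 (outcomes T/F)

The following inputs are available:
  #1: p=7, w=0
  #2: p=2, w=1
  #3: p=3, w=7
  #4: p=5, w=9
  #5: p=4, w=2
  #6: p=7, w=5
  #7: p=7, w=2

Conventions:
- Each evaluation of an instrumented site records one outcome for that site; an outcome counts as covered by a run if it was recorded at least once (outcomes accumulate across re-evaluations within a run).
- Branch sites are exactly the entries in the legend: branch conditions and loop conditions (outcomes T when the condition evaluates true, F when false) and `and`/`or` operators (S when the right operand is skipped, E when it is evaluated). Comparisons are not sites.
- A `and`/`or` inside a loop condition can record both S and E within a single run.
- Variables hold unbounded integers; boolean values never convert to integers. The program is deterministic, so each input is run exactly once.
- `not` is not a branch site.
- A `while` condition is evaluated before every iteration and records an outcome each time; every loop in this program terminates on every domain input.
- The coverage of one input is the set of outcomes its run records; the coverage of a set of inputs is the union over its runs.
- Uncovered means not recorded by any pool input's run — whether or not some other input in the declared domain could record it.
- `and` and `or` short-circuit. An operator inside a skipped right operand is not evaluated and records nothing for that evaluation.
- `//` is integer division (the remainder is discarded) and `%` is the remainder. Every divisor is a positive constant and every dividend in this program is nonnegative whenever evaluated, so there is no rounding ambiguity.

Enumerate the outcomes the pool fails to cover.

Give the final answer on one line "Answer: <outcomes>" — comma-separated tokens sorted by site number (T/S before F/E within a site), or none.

input #1 (p=7, w=0): events B1->F, B3->E, B2->T, B4->T, B4->T, B4->T, B4->T, B4->T, B4->T, B4->T, B4->T, B4->F, B6->E, B5->T, ...; covers B1=F, B2=T, B3=E, B4=T, B4=F, B5=T, B5=F, B6=E, B7=T, B8=F, B9=S, B10=T, B11=T
input #2 (p=2, w=1): events B1->F, B3->S, B2->F, B4->T, B4->T, B4->T, B4->T, B4->T, B4->T, B4->T, B4->F, B6->E, B5->F, B7->F, ...; covers B1=F, B2=F, B3=S, B4=T, B4=F, B5=F, B6=E, B7=F, B8=F, B9=S, B10=T, B11=T
input #3 (p=3, w=7): events B1->T, B3->S, B2->F, B4->T, B4->T, B4->T, B4->T, B4->T, B4->T, B4->T, B4->F, B6->E, B5->T, B6->E, ...; covers B1=T, B2=F, B3=S, B4=T, B4=F, B5=T, B5=F, B6=E, B7=T, B8=T, B9=E, B10=F, B11=T
input #4 (p=5, w=9): events B1->T, B3->S, B2->F, B4->T, B4->T, B4->T, B4->T, B4->T, B4->T, B4->T, B4->T, B4->F, B6->E, B5->F, ...; covers B1=T, B2=F, B3=S, B4=T, B4=F, B5=F, B6=E, B7=T, B8=F, B9=E, B10=T, B11=T
input #5 (p=4, w=2): events B1->F, B3->S, B2->F, B4->T, B4->T, B4->T, B4->T, B4->T, B4->T, B4->F, B6->E, B5->F, B7->F, B9->S, ...; covers B1=F, B2=F, B3=S, B4=T, B4=F, B5=F, B6=E, B7=F, B8=F, B9=S, B10=T, B11=F, B12=T
input #6 (p=7, w=5): events B1->F, B3->E, B2->T, B4->T, B4->T, B4->T, B4->F, B6->E, B5->T, B6->E, B5->F, B7->T, B9->S, B8->F, ...; covers B1=F, B2=T, B3=E, B4=T, B4=F, B5=T, B5=F, B6=E, B7=T, B8=F, B9=S, B10=T, B11=F, B12=T
input #7 (p=7, w=2): events B1->F, B3->E, B2->T, B4->T, B4->T, B4->T, B4->T, B4->T, B4->T, B4->F, B6->E, B5->T, B6->E, B5->F, ...; covers B1=F, B2=T, B3=E, B4=T, B4=F, B5=T, B5=F, B6=E, B7=T, B8=F, B9=S, B10=T, B11=F, B12=T
union over the pool: B1=T, B1=F, B2=T, B2=F, B3=S, B3=E, B4=T, B4=F, B5=T, B5=F, B6=E, B7=T, B7=F, B8=T, B8=F, B9=S, B9=E, B10=T, B10=F, B11=T, B11=F, B12=T
uncovered (2 of 24): B6=S, B12=F

Answer: B6=S, B12=F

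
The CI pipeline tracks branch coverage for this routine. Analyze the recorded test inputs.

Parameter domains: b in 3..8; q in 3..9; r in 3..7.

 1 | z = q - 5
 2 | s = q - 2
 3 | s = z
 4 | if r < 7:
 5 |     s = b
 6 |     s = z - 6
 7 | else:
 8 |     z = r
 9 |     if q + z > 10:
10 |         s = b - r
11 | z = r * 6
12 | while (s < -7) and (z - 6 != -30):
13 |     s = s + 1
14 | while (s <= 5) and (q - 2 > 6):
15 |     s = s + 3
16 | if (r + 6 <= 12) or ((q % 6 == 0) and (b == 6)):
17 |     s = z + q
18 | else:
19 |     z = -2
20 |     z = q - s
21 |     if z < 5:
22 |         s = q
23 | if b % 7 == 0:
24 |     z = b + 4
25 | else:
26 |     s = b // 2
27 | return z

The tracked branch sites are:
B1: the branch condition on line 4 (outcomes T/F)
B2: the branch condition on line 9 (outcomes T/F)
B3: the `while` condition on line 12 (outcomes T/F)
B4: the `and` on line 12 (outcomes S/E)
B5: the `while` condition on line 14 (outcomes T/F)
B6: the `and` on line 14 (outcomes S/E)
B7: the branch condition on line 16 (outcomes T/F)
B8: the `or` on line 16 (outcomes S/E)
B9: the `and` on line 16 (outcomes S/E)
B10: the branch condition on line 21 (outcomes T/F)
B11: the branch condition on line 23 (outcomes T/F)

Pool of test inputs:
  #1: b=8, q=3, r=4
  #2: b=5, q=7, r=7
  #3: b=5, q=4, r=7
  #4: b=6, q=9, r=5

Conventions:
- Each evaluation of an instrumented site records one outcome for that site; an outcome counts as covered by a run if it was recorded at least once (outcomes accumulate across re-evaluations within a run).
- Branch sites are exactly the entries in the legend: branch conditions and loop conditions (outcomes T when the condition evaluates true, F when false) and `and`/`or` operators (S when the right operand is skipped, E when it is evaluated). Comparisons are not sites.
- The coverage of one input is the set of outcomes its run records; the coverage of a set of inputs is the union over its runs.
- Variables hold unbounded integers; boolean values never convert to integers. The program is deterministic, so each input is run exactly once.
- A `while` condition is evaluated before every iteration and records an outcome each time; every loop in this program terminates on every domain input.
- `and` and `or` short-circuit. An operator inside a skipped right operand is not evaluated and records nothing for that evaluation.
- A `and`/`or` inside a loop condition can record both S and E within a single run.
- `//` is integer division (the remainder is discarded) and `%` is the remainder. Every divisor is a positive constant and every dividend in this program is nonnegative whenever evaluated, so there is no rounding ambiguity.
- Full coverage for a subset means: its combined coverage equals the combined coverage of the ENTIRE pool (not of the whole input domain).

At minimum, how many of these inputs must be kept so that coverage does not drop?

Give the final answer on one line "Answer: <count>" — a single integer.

run #1 (b=8, q=3, r=4) runs B1->T, B4->E, B3->T, B4->S, B3->F, B6->E, B5->F, B8->S, B7->T, B11->F; records B1=T, B3=T, B3=F, B4=S, B4=E, B5=F, B6=E, B7=T, B8=S, B11=F
run #2 (b=5, q=7, r=7) runs B1->F, B2->T, B4->S, B3->F, B6->E, B5->F, B8->E, B9->S, B7->F, B10->F, B11->F; records B1=F, B2=T, B3=F, B4=S, B5=F, B6=E, B7=F, B8=E, B9=S, B10=F, B11=F
run #3 (b=5, q=4, r=7) runs B1->F, B2->T, B4->S, B3->F, B6->E, B5->F, B8->E, B9->S, B7->F, B10->F, B11->F; records B1=F, B2=T, B3=F, B4=S, B5=F, B6=E, B7=F, B8=E, B9=S, B10=F, B11=F
run #4 (b=6, q=9, r=5) runs B1->T, B4->S, B3->F, B6->E, B5->T, B6->E, B5->T, B6->E, B5->T, B6->S, B5->F, B8->S, B7->T, B11->F; records B1=T, B3=F, B4=S, B5=T, B5=F, B6=S, B6=E, B7=T, B8=S, B11=F
union over all inputs: B1=T, B1=F, B2=T, B3=T, B3=F, B4=S, B4=E, B5=T, B5=F, B6=S, B6=E, B7=T, B7=F, B8=S, B8=E, B9=S, B10=F, B11=F (18 outcomes)
checked all size-1 subsets: none covers 18 outcomes (max 11/18)
checked all size-2 subsets: none covers 18 outcomes (max 16/18)
size 3: inputs {1, 2, 4} cover all 18 outcomes, and no lexicographically smaller subset of this size does

Answer: 3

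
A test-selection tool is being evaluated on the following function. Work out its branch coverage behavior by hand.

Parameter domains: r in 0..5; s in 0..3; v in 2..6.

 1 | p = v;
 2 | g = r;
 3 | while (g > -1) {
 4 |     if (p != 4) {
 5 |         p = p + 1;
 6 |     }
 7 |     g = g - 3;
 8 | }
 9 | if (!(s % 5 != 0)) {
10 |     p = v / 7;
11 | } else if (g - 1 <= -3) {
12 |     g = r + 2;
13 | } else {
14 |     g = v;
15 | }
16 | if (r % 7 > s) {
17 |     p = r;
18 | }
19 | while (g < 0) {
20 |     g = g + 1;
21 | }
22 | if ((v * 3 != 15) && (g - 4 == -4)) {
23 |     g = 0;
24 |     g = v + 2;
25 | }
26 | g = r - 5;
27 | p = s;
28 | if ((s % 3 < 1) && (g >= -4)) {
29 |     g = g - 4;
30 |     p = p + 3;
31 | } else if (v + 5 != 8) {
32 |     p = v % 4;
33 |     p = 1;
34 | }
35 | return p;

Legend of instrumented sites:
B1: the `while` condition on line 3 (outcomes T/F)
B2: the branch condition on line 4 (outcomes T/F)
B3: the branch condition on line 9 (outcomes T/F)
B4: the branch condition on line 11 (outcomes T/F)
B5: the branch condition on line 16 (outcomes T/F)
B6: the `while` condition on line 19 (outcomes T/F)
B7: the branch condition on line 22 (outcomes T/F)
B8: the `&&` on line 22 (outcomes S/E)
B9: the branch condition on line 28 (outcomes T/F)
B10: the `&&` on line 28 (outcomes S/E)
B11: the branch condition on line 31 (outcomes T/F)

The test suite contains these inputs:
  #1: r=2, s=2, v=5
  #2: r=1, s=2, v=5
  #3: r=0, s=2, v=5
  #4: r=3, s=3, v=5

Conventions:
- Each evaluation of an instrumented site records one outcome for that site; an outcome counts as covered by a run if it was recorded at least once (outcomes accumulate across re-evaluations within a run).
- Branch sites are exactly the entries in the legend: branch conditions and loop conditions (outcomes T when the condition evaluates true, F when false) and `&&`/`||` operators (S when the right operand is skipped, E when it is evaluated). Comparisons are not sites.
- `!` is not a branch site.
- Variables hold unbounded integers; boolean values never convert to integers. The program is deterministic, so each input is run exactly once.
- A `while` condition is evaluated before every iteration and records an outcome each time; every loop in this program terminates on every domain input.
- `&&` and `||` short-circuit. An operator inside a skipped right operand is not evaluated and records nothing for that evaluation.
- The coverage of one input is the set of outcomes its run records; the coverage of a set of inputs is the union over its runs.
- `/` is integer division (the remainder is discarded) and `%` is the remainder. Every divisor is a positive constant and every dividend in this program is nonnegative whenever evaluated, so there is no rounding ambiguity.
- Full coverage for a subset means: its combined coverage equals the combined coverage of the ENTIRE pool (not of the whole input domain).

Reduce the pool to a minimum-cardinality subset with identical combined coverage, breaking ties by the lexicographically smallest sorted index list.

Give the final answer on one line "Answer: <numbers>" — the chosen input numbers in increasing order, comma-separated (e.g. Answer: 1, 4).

#1 (r=2, s=2, v=5) -> B1->T, B2->T, B1->F, B3->F, B4->F, B5->F, B6->F, B8->S, B7->F, B10->S, B9->F, B11->T; covered: B1=T, B1=F, B2=T, B3=F, B4=F, B5=F, B6=F, B7=F, B8=S, B9=F, B10=S, B11=T
#2 (r=1, s=2, v=5) -> B1->T, B2->T, B1->F, B3->F, B4->T, B5->F, B6->F, B8->S, B7->F, B10->S, B9->F, B11->T; covered: B1=T, B1=F, B2=T, B3=F, B4=T, B5=F, B6=F, B7=F, B8=S, B9=F, B10=S, B11=T
#3 (r=0, s=2, v=5) -> B1->T, B2->T, B1->F, B3->F, B4->T, B5->F, B6->F, B8->S, B7->F, B10->S, B9->F, B11->T; covered: B1=T, B1=F, B2=T, B3=F, B4=T, B5=F, B6=F, B7=F, B8=S, B9=F, B10=S, B11=T
#4 (r=3, s=3, v=5) -> B1->T, B2->T, B1->T, B2->T, B1->F, B3->F, B4->T, B5->F, B6->F, B8->S, B7->F, B10->E, B9->T; covered: B1=T, B1=F, B2=T, B3=F, B4=T, B5=F, B6=F, B7=F, B8=S, B9=T, B10=E
pool-wide coverage (15 outcomes): B1=T, B1=F, B2=T, B3=F, B4=T, B4=F, B5=F, B6=F, B7=F, B8=S, B9=T, B9=F, B10=S, B10=E, B11=T
no size-1 subset reaches all 15 outcomes (best union: 12/15)
size 2: inputs {1, 4} cover all 15 outcomes, and no lexicographically smaller subset of this size does

Answer: 1, 4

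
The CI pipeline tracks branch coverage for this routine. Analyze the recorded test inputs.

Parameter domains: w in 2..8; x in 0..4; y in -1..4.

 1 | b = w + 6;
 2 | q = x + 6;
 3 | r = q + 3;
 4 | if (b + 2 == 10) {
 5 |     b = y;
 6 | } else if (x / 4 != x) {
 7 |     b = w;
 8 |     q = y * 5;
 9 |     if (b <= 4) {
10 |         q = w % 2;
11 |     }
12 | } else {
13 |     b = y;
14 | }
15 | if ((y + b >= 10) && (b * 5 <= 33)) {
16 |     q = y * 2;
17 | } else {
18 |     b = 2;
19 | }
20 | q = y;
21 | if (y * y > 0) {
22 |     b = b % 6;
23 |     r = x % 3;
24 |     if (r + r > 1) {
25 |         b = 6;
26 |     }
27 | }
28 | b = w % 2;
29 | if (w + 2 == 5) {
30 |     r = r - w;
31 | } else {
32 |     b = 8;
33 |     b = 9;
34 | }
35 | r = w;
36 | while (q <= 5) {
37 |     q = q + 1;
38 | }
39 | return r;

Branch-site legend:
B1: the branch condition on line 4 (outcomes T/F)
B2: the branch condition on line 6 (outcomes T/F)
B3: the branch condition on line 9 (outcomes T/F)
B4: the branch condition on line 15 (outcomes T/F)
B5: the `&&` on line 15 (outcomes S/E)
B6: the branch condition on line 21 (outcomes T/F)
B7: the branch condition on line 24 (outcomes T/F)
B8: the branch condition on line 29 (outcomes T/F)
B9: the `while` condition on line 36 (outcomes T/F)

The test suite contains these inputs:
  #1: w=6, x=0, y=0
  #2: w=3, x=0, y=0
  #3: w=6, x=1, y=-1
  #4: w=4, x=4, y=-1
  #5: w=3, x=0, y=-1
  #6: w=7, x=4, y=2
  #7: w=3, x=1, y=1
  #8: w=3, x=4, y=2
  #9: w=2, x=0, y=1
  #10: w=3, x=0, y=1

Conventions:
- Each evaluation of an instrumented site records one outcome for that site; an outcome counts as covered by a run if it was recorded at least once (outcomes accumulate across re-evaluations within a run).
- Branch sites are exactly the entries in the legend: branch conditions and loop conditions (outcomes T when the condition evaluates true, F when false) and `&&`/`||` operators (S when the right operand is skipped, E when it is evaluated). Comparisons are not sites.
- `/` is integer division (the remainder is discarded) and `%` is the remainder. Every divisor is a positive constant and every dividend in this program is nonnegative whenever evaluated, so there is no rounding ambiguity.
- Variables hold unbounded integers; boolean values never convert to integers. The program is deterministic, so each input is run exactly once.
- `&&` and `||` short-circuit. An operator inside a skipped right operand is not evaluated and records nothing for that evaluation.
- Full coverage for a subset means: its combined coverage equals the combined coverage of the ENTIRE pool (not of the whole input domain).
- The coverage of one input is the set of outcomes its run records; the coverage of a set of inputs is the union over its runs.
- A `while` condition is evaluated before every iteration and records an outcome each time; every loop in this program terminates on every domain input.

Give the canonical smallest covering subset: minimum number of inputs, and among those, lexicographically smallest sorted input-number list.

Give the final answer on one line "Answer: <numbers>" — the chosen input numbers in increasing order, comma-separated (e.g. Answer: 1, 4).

input #1, w=6, x=0, y=0: events B1->F, B2->F, B5->S, B4->F, B6->F, B8->F, B9->T, B9->T, B9->T, B9->T, B9->T, B9->T, B9->F; outcomes B1=F, B2=F, B4=F, B5=S, B6=F, B8=F, B9=T, B9=F
input #2, w=3, x=0, y=0: events B1->F, B2->F, B5->S, B4->F, B6->F, B8->T, B9->T, B9->T, B9->T, B9->T, B9->T, B9->T, B9->F; outcomes B1=F, B2=F, B4=F, B5=S, B6=F, B8=T, B9=T, B9=F
input #3, w=6, x=1, y=-1: events B1->F, B2->T, B3->F, B5->S, B4->F, B6->T, B7->T, B8->F, B9->T, B9->T, B9->T, B9->T, B9->T, B9->T, ...; outcomes B1=F, B2=T, B3=F, B4=F, B5=S, B6=T, B7=T, B8=F, B9=T, B9=F
input #4, w=4, x=4, y=-1: events B1->F, B2->T, B3->T, B5->S, B4->F, B6->T, B7->T, B8->F, B9->T, B9->T, B9->T, B9->T, B9->T, B9->T, ...; outcomes B1=F, B2=T, B3=T, B4=F, B5=S, B6=T, B7=T, B8=F, B9=T, B9=F
input #5, w=3, x=0, y=-1: events B1->F, B2->F, B5->S, B4->F, B6->T, B7->F, B8->T, B9->T, B9->T, B9->T, B9->T, B9->T, B9->T, B9->T, ...; outcomes B1=F, B2=F, B4=F, B5=S, B6=T, B7=F, B8=T, B9=T, B9=F
input #6, w=7, x=4, y=2: events B1->F, B2->T, B3->F, B5->S, B4->F, B6->T, B7->T, B8->F, B9->T, B9->T, B9->T, B9->T, B9->F; outcomes B1=F, B2=T, B3=F, B4=F, B5=S, B6=T, B7=T, B8=F, B9=T, B9=F
input #7, w=3, x=1, y=1: events B1->F, B2->T, B3->T, B5->S, B4->F, B6->T, B7->T, B8->T, B9->T, B9->T, B9->T, B9->T, B9->T, B9->F; outcomes B1=F, B2=T, B3=T, B4=F, B5=S, B6=T, B7=T, B8=T, B9=T, B9=F
input #8, w=3, x=4, y=2: events B1->F, B2->T, B3->T, B5->S, B4->F, B6->T, B7->T, B8->T, B9->T, B9->T, B9->T, B9->T, B9->F; outcomes B1=F, B2=T, B3=T, B4=F, B5=S, B6=T, B7=T, B8=T, B9=T, B9=F
input #9, w=2, x=0, y=1: events B1->T, B5->S, B4->F, B6->T, B7->F, B8->F, B9->T, B9->T, B9->T, B9->T, B9->T, B9->F; outcomes B1=T, B4=F, B5=S, B6=T, B7=F, B8=F, B9=T, B9=F
input #10, w=3, x=0, y=1: events B1->F, B2->F, B5->S, B4->F, B6->T, B7->F, B8->T, B9->T, B9->T, B9->T, B9->T, B9->T, B9->F; outcomes B1=F, B2=F, B4=F, B5=S, B6=T, B7=F, B8=T, B9=T, B9=F
pool-wide coverage (16 outcomes): B1=T, B1=F, B2=T, B2=F, B3=T, B3=F, B4=F, B5=S, B6=T, B6=F, B7=T, B7=F, B8=T, B8=F, B9=T, B9=F
checked all size-1 subsets: none covers 16 outcomes (max 10/16)
checked all size-2 subsets: none covers 16 outcomes (max 13/16)
checked all size-3 subsets: none covers 16 outcomes (max 15/16)
at size 4, {1, 3, 7, 9} reaches all 16 outcomes; every lexicographically earlier size-4 subset fails

Answer: 1, 3, 7, 9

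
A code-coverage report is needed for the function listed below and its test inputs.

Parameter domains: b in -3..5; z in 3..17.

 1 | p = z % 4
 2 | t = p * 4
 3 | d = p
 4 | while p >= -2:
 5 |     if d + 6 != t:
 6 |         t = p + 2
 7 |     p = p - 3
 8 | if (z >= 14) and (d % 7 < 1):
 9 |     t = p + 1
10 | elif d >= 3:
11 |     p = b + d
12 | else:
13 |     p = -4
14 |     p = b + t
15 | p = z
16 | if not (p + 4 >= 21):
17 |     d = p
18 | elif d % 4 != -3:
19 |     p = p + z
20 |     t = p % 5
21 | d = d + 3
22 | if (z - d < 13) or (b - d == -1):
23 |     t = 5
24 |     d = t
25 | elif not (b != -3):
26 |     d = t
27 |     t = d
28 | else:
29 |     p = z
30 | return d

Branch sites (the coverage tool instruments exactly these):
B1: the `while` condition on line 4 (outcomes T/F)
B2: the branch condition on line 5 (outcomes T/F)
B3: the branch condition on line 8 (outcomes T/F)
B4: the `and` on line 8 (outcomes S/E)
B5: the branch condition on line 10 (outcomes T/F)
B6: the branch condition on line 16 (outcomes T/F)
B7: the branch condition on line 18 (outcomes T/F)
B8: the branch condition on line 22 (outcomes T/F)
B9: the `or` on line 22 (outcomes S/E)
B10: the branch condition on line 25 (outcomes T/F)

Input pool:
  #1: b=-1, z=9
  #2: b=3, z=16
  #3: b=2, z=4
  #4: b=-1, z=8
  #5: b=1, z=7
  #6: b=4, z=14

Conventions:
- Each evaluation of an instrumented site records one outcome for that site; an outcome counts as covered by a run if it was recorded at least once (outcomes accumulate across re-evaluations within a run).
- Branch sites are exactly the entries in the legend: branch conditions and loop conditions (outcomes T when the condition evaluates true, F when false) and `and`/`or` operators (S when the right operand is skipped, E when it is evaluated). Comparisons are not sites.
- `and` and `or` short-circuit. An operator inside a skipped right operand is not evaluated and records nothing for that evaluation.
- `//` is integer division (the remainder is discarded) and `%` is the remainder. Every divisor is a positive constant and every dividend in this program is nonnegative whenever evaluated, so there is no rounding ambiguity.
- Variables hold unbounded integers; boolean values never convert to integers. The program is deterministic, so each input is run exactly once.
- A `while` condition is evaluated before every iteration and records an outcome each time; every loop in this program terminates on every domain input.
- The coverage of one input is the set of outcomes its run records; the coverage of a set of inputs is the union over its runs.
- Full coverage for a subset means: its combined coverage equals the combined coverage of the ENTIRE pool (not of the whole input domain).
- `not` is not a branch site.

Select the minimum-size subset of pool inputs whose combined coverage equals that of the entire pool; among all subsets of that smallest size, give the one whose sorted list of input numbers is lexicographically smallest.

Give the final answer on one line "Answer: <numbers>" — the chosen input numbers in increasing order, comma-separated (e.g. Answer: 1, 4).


test 1 (b=-1, z=9) hits B1=T, B1=F, B2=T, B3=F, B4=S, B5=F, B6=T, B8=T, B9=S
test 2 (b=3, z=16) hits B1=T, B1=F, B2=T, B3=T, B4=E, B6=T, B8=T, B9=S
test 3 (b=2, z=4) hits B1=T, B1=F, B2=T, B3=F, B4=S, B5=F, B6=T, B8=T, B9=S
test 4 (b=-1, z=8) hits B1=T, B1=F, B2=T, B3=F, B4=S, B5=F, B6=T, B8=T, B9=S
test 5 (b=1, z=7) hits B1=T, B1=F, B2=T, B3=F, B4=S, B5=T, B6=T, B8=T, B9=S
test 6 (b=4, z=14) hits B1=T, B1=F, B2=F, B3=F, B4=E, B5=F, B6=T, B8=T, B9=S
pool-wide coverage (13 outcomes): B1=T, B1=F, B2=T, B2=F, B3=T, B3=F, B4=S, B4=E, B5=T, B5=F, B6=T, B8=T, B9=S
no size-1 subset reaches all 13 outcomes (best union: 9/13)
no size-2 subset reaches all 13 outcomes (best union: 12/13)
at size 3, {2, 5, 6} reaches all 13 outcomes; every lexicographically earlier size-3 subset fails
Answer: 2, 5, 6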